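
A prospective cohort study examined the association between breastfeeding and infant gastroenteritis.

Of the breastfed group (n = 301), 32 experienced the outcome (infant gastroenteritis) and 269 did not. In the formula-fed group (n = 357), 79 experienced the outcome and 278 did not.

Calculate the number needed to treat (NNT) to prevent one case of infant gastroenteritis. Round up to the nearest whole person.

9

Risk in treated group = 32/301 = 0.10631; risk in control = 79/357 = 0.22129.
Absolute risk reduction = 0.22129 − 0.10631 = 0.11498
NNT = 1 / ARR = 1 / 0.11498 = 8.697 → round up → 9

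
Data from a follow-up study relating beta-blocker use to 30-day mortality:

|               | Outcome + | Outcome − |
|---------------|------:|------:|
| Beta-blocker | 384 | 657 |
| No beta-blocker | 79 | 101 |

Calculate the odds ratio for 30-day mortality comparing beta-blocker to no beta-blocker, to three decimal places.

0.747

Cells: a = 384, b = 657, c = 79, d = 101.
OR = (a·d)/(b·c) = (384 × 101) / (657 × 79) = 38784 / 51903 = 0.74724
Exposure is associated with lower odds of 30-day mortality (OR = 0.75 < 1).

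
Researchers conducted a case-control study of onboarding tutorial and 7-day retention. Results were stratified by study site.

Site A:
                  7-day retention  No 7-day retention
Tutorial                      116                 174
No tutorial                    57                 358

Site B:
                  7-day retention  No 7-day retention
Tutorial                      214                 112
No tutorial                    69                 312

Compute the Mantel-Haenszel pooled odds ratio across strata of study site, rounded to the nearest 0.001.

6.134

OR_MH = Σ(aᵢdᵢ/nᵢ) / Σ(bᵢcᵢ/nᵢ), where nᵢ is the stratum total.
Stratum 1 (Site A): n = 705; a·d/n = 116·358/705 = 58.9050; b·c/n = 174·57/705 = 14.0681
Stratum 2 (Site B): n = 707; a·d/n = 214·312/707 = 94.4385; b·c/n = 112·69/707 = 10.9307
OR_MH = (58.9050 + 94.4385) / (14.0681 + 10.9307) = 153.3434 / 24.9988 = 6.13404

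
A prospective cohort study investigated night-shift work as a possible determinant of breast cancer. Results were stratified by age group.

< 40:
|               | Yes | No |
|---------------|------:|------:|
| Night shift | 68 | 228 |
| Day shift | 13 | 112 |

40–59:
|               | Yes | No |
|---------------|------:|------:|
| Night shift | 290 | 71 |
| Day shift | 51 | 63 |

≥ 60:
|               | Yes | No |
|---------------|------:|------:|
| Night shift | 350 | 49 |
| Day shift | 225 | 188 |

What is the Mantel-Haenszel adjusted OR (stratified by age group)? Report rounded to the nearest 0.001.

4.872

OR_MH = Σ(aᵢdᵢ/nᵢ) / Σ(bᵢcᵢ/nᵢ), where nᵢ is the stratum total.
Stratum 1 (< 40): n = 421; a·d/n = 68·112/421 = 18.0903; b·c/n = 228·13/421 = 7.0404
Stratum 2 (40–59): n = 475; a·d/n = 290·63/475 = 38.4632; b·c/n = 71·51/475 = 7.6232
Stratum 3 (≥ 60): n = 812; a·d/n = 350·188/812 = 81.0345; b·c/n = 49·225/812 = 13.5776
OR_MH = (18.0903 + 38.4632 + 81.0345) / (7.0404 + 7.6232 + 13.5776) = 137.5879 / 28.2411 = 4.87190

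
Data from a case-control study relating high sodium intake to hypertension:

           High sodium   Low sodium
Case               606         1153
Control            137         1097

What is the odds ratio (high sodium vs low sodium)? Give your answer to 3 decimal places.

Reading the table with exposure as columns: a = 606 (High sodium, case), b = 137 (High sodium, non-case), c = 1153 (Low sodium, case), d = 1097.
OR = (a·d)/(b·c) = (606 × 1097) / (137 × 1153) = 664782 / 157961 = 4.20852
The odds of hypertension are about 4.21 times as high in the high sodium group.

4.209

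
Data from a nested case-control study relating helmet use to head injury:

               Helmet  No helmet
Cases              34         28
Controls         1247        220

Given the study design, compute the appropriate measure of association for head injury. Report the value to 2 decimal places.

Reading the table with exposure as columns: a = 34 (Helmet, case), b = 1247 (Helmet, non-case), c = 28 (No helmet, case), d = 220.
This is a nested case-control study: participants were sampled on outcome status, so risks in the source population cannot be estimated directly — relative risk is not valid here. The odds ratio is the appropriate measure.
OR = (a·d)/(b·c) = (34 × 220) / (1247 × 28) = 7480 / 34916 = 0.21423

0.21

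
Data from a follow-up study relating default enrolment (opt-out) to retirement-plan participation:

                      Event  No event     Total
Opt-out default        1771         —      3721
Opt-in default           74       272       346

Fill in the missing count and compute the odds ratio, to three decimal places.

3.338

The missing cell is in the exposed row: 3721 − 1771 = 1950.
So a = 1771, b = 1950, c = 74, d = 272.
OR = (a·d)/(b·c) = (1771 × 272) / (1950 × 74) = 481712 / 144300 = 3.33827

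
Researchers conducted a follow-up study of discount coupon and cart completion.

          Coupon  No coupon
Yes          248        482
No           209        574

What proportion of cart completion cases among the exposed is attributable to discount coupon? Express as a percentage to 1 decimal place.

15.9

Reading the table with exposure as columns: a = 248 (Coupon, case), b = 209 (Coupon, non-case), c = 482 (No coupon, case), d = 574.
Risk in exposed = 248/457 = 0.54267; risk in unexposed = 482/1056 = 0.45644.
RR = 0.54267/0.45644 = 1.18892
AR% = (RR − 1)/RR × 100 = (1.18892 − 1)/1.18892 × 100 = 15.8900%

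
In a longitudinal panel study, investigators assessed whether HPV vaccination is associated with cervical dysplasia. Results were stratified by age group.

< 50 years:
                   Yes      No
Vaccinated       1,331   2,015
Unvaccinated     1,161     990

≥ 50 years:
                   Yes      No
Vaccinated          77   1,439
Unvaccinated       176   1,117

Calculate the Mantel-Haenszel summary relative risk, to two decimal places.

0.69

RR_MH = Σ(aᵢ·n₀ᵢ/nᵢ) / Σ(cᵢ·n₁ᵢ/nᵢ), with n₁ᵢ = aᵢ+bᵢ (exposed), n₀ᵢ = cᵢ+dᵢ (unexposed), nᵢ = n₁ᵢ+n₀ᵢ.
Stratum 1 (< 50 years): n₁ = 3346, n₀ = 2151, n = 5497; a·n₀/n = 1331·2151/5497 = 520.8261; c·n₁/n = 1161·3346/5497 = 706.6957
Stratum 2 (≥ 50 years): n₁ = 1516, n₀ = 1293, n = 2809; a·n₀/n = 77·1293/2809 = 35.4436; c·n₁/n = 176·1516/2809 = 94.9861
RR_MH = (520.8261 + 35.4436) / (706.6957 + 94.9861) = 556.2697 / 801.6818 = 0.69388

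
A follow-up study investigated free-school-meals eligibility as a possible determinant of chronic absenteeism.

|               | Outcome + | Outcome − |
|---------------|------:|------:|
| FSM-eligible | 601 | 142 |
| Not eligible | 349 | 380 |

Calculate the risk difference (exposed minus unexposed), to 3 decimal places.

Cells: a = 601, b = 142, c = 349, d = 380.
Risk in exposed = 601/743 = 0.808883; risk in unexposed = 349/729 = 0.478738.
Risk difference = 0.808883 − 0.478738 = 0.330145

0.330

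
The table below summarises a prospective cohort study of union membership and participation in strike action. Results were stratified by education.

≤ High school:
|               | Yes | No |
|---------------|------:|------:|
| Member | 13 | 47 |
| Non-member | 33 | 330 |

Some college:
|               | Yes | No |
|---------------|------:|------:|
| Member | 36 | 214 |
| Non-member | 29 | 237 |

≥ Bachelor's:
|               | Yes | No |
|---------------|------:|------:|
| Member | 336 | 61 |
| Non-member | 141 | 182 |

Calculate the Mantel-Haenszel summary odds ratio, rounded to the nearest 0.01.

OR_MH = Σ(aᵢdᵢ/nᵢ) / Σ(bᵢcᵢ/nᵢ), where nᵢ is the stratum total.
Stratum 1 (≤ High school): n = 423; a·d/n = 13·330/423 = 10.1418; b·c/n = 47·33/423 = 3.6667
Stratum 2 (Some college): n = 516; a·d/n = 36·237/516 = 16.5349; b·c/n = 214·29/516 = 12.0271
Stratum 3 (≥ Bachelor's): n = 720; a·d/n = 336·182/720 = 84.9333; b·c/n = 61·141/720 = 11.9458
OR_MH = (10.1418 + 16.5349 + 84.9333) / (3.6667 + 12.0271 + 11.9458) = 111.6101 / 27.6396 = 4.03804

4.04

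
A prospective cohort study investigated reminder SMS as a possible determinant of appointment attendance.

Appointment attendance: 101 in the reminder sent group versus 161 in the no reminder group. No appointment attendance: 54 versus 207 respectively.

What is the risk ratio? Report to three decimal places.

From the description: a = 101, b = 54, c = 161, d = 207.
Risk in exposed = 101/155 = 0.65161; risk in unexposed = 161/368 = 0.43750.
RR = 0.65161 / 0.43750 = 1.48940
The risk among the exposed is 1.49 times that among the unexposed.

1.489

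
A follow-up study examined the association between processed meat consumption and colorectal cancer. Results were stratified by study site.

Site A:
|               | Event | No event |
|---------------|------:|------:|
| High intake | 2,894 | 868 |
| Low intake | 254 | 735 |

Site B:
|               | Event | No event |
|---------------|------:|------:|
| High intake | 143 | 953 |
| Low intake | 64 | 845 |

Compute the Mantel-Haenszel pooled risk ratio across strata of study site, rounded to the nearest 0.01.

RR_MH = Σ(aᵢ·n₀ᵢ/nᵢ) / Σ(cᵢ·n₁ᵢ/nᵢ), with n₁ᵢ = aᵢ+bᵢ (exposed), n₀ᵢ = cᵢ+dᵢ (unexposed), nᵢ = n₁ᵢ+n₀ᵢ.
Stratum 1 (Site A): n₁ = 3762, n₀ = 989, n = 4751; a·n₀/n = 2894·989/4751 = 602.4344; c·n₁/n = 254·3762/4751 = 201.1257
Stratum 2 (Site B): n₁ = 1096, n₀ = 909, n = 2005; a·n₀/n = 143·909/2005 = 64.8314; c·n₁/n = 64·1096/2005 = 34.9845
RR_MH = (602.4344 + 64.8314) / (201.1257 + 34.9845) = 667.2659 / 236.1102 = 2.82608

2.83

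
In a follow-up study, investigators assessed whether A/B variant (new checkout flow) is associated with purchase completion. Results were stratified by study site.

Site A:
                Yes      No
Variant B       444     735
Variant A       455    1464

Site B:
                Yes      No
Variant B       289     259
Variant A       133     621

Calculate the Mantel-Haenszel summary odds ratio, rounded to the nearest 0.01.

2.59

OR_MH = Σ(aᵢdᵢ/nᵢ) / Σ(bᵢcᵢ/nᵢ), where nᵢ is the stratum total.
Stratum 1 (Site A): n = 3098; a·d/n = 444·1464/3098 = 209.8179; b·c/n = 735·455/3098 = 107.9487
Stratum 2 (Site B): n = 1302; a·d/n = 289·621/1302 = 137.8410; b·c/n = 259·133/1302 = 26.4570
OR_MH = (209.8179 + 137.8410) / (107.9487 + 26.4570) = 347.6590 / 134.4057 = 2.58664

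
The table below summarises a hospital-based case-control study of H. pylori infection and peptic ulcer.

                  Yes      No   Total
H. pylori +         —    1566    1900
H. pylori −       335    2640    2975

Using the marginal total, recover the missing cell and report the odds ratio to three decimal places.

1.681

The missing cell is in the exposed row: 1900 − 1566 = 334.
So a = 334, b = 1566, c = 335, d = 2640.
OR = (a·d)/(b·c) = (334 × 2640) / (1566 × 335) = 881760 / 524610 = 1.68079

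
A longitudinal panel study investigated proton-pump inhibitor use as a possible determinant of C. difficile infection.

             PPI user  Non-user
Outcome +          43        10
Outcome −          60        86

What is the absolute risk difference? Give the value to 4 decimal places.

Reading the table with exposure as columns: a = 43 (PPI user, case), b = 60 (PPI user, non-case), c = 10 (Non-user, case), d = 86.
Risk in exposed = 43/103 = 0.417476; risk in unexposed = 10/96 = 0.104167.
Risk difference = 0.417476 − 0.104167 = 0.313309

0.3133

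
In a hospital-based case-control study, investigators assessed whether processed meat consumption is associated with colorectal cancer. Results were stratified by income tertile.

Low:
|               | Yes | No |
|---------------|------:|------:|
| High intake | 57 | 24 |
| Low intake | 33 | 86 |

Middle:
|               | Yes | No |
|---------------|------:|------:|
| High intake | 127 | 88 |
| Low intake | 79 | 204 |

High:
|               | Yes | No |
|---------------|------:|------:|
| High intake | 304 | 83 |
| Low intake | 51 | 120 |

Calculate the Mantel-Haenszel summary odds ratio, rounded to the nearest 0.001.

5.564

OR_MH = Σ(aᵢdᵢ/nᵢ) / Σ(bᵢcᵢ/nᵢ), where nᵢ is the stratum total.
Stratum 1 (Low): n = 200; a·d/n = 57·86/200 = 24.5100; b·c/n = 24·33/200 = 3.9600
Stratum 2 (Middle): n = 498; a·d/n = 127·204/498 = 52.0241; b·c/n = 88·79/498 = 13.9598
Stratum 3 (High): n = 558; a·d/n = 304·120/558 = 65.3763; b·c/n = 83·51/558 = 7.5860
OR_MH = (24.5100 + 52.0241 + 65.3763) / (3.9600 + 13.9598 + 7.5860) = 141.9104 / 25.5059 = 5.56384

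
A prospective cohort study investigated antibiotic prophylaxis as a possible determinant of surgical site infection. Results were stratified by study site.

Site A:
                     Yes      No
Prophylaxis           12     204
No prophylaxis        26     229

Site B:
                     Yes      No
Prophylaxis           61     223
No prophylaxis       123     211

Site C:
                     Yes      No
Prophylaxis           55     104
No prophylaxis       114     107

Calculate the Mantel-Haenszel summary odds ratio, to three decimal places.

0.485

OR_MH = Σ(aᵢdᵢ/nᵢ) / Σ(bᵢcᵢ/nᵢ), where nᵢ is the stratum total.
Stratum 1 (Site A): n = 471; a·d/n = 12·229/471 = 5.8344; b·c/n = 204·26/471 = 11.2611
Stratum 2 (Site B): n = 618; a·d/n = 61·211/618 = 20.8269; b·c/n = 223·123/618 = 44.3835
Stratum 3 (Site C): n = 380; a·d/n = 55·107/380 = 15.4868; b·c/n = 104·114/380 = 31.2000
OR_MH = (5.8344 + 20.8269 + 15.4868) / (11.2611 + 44.3835 + 31.2000) = 42.1481 / 86.8446 = 0.48533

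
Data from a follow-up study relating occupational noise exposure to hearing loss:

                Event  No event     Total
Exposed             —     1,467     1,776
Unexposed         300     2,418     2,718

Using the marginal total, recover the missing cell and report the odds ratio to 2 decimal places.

The missing cell is in the exposed row: 1776 − 1467 = 309.
So a = 309, b = 1467, c = 300, d = 2418.
OR = (a·d)/(b·c) = (309 × 2418) / (1467 × 300) = 747162 / 440100 = 1.69771

1.70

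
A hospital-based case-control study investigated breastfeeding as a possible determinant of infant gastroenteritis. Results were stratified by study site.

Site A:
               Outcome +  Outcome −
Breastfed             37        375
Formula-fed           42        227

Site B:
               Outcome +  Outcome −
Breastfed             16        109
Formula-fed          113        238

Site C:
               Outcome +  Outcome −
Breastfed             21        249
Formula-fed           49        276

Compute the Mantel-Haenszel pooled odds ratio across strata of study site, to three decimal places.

OR_MH = Σ(aᵢdᵢ/nᵢ) / Σ(bᵢcᵢ/nᵢ), where nᵢ is the stratum total.
Stratum 1 (Site A): n = 681; a·d/n = 37·227/681 = 12.3333; b·c/n = 375·42/681 = 23.1278
Stratum 2 (Site B): n = 476; a·d/n = 16·238/476 = 8.0000; b·c/n = 109·113/476 = 25.8761
Stratum 3 (Site C): n = 595; a·d/n = 21·276/595 = 9.7412; b·c/n = 249·49/595 = 20.5059
OR_MH = (12.3333 + 8.0000 + 9.7412) / (23.1278 + 25.8761 + 20.5059) = 30.0745 / 69.5097 = 0.43267

0.433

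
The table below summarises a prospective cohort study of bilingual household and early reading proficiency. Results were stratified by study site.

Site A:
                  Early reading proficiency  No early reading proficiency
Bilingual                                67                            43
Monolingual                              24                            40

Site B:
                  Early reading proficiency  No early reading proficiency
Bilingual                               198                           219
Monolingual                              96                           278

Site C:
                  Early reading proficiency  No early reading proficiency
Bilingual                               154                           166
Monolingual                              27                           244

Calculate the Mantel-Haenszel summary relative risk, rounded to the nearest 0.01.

RR_MH = Σ(aᵢ·n₀ᵢ/nᵢ) / Σ(cᵢ·n₁ᵢ/nᵢ), with n₁ᵢ = aᵢ+bᵢ (exposed), n₀ᵢ = cᵢ+dᵢ (unexposed), nᵢ = n₁ᵢ+n₀ᵢ.
Stratum 1 (Site A): n₁ = 110, n₀ = 64, n = 174; a·n₀/n = 67·64/174 = 24.6437; c·n₁/n = 24·110/174 = 15.1724
Stratum 2 (Site B): n₁ = 417, n₀ = 374, n = 791; a·n₀/n = 198·374/791 = 93.6182; c·n₁/n = 96·417/791 = 50.6094
Stratum 3 (Site C): n₁ = 320, n₀ = 271, n = 591; a·n₀/n = 154·271/591 = 70.6159; c·n₁/n = 27·320/591 = 14.6193
RR_MH = (24.6437 + 93.6182 + 70.6159) / (15.1724 + 50.6094 + 14.6193) = 188.8778 / 80.4011 = 2.34920

2.35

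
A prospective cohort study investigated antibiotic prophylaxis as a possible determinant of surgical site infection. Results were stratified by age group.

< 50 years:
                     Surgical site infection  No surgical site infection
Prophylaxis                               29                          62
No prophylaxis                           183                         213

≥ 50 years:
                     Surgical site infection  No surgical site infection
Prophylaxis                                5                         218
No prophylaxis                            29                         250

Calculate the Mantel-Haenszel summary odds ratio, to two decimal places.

0.42

OR_MH = Σ(aᵢdᵢ/nᵢ) / Σ(bᵢcᵢ/nᵢ), where nᵢ is the stratum total.
Stratum 1 (< 50 years): n = 487; a·d/n = 29·213/487 = 12.6838; b·c/n = 62·183/487 = 23.2977
Stratum 2 (≥ 50 years): n = 502; a·d/n = 5·250/502 = 2.4900; b·c/n = 218·29/502 = 12.5936
OR_MH = (12.6838 + 2.4900) / (23.2977 + 12.5936) = 15.1738 / 35.8914 = 0.42277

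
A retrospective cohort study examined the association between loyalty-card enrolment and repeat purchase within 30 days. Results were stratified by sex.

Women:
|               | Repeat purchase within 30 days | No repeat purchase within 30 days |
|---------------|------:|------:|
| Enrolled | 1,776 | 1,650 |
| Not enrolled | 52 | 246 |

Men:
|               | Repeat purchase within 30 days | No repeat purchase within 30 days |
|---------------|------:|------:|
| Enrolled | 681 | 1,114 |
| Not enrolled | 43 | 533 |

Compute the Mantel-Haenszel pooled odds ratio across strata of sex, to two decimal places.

6.25

OR_MH = Σ(aᵢdᵢ/nᵢ) / Σ(bᵢcᵢ/nᵢ), where nᵢ is the stratum total.
Stratum 1 (Women): n = 3724; a·d/n = 1776·246/3724 = 117.3190; b·c/n = 1650·52/3724 = 23.0397
Stratum 2 (Men): n = 2371; a·d/n = 681·533/2371 = 153.0886; b·c/n = 1114·43/2371 = 20.2033
OR_MH = (117.3190 + 153.0886) / (23.0397 + 20.2033) = 270.4076 / 43.2430 = 6.25321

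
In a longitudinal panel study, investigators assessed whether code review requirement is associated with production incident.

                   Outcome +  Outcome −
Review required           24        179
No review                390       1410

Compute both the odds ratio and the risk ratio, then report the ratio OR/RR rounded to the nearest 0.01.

Cells: a = 24, b = 179, c = 390, d = 1410.
OR = (24·1410)/(179·390) = 33840/69810 = 0.48474
Risk in exposed = 24/203 = 0.11823; risk in unexposed = 390/1800 = 0.21667; RR = 0.54566
OR/RR = 0.48474 / 0.54566 = 0.88836
The outcome is not rare, so the OR lies further from 1 than the RR.

0.89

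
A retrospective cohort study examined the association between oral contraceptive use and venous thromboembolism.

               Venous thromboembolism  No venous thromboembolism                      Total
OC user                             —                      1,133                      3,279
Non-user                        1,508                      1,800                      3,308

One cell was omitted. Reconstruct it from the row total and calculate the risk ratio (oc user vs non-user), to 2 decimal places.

1.44

The missing cell is in the exposed row: 3279 − 1133 = 2146.
So a = 2146, b = 1133, c = 1508, d = 1800.
RR = [a/(a+b)] / [c/(c+d)] = (2146/3279) / (1508/3308) = 0.65447/0.45586 = 1.43566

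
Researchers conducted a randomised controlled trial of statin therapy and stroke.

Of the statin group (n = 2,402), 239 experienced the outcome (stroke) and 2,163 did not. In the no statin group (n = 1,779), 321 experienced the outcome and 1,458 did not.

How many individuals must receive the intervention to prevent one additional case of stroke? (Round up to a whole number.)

Risk in treated group = 239/2402 = 0.09950; risk in control = 321/1779 = 0.18044.
Absolute risk reduction = 0.18044 − 0.09950 = 0.08094
NNT = 1 / ARR = 1 / 0.08094 = 12.355 → round up → 13

13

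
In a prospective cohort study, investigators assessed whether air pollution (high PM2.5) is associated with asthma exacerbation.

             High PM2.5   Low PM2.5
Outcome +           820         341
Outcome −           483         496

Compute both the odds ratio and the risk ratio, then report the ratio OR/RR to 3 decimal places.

1.599

Reading the table with exposure as columns: a = 820 (High PM2.5, case), b = 483 (High PM2.5, non-case), c = 341 (Low PM2.5, case), d = 496.
OR = (820·496)/(483·341) = 406720/164703 = 2.46941
Risk in exposed = 820/1303 = 0.62932; risk in unexposed = 341/837 = 0.40741; RR = 1.54469
OR/RR = 2.46941 / 1.54469 = 1.59865
The outcome is not rare, so the OR lies further from 1 than the RR.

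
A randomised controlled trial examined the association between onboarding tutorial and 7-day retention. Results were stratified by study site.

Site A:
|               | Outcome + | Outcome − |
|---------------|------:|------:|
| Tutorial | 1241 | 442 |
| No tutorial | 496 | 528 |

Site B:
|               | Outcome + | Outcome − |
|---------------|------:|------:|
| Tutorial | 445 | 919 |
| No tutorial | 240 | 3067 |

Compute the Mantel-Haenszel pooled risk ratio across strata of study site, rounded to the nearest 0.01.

RR_MH = Σ(aᵢ·n₀ᵢ/nᵢ) / Σ(cᵢ·n₁ᵢ/nᵢ), with n₁ᵢ = aᵢ+bᵢ (exposed), n₀ᵢ = cᵢ+dᵢ (unexposed), nᵢ = n₁ᵢ+n₀ᵢ.
Stratum 1 (Site A): n₁ = 1683, n₀ = 1024, n = 2707; a·n₀/n = 1241·1024/2707 = 469.4437; c·n₁/n = 496·1683/2707 = 308.3738
Stratum 2 (Site B): n₁ = 1364, n₀ = 3307, n = 4671; a·n₀/n = 445·3307/4671 = 315.0535; c·n₁/n = 240·1364/4671 = 70.0835
RR_MH = (469.4437 + 315.0535) / (308.3738 + 70.0835) = 784.4972 / 378.4573 = 2.07288

2.07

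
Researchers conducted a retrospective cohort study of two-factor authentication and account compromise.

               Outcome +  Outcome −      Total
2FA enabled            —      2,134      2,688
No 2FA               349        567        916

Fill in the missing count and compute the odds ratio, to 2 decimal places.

0.42

The missing cell is in the exposed row: 2688 − 2134 = 554.
So a = 554, b = 2134, c = 349, d = 567.
OR = (a·d)/(b·c) = (554 × 567) / (2134 × 349) = 314118 / 744766 = 0.42177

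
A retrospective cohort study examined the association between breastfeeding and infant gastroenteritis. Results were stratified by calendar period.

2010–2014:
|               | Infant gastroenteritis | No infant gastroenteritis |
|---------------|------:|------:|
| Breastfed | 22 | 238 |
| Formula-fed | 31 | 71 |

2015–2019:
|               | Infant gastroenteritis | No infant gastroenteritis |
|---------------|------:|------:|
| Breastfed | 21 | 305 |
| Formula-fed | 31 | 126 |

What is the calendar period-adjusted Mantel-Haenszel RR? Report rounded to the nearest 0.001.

RR_MH = Σ(aᵢ·n₀ᵢ/nᵢ) / Σ(cᵢ·n₁ᵢ/nᵢ), with n₁ᵢ = aᵢ+bᵢ (exposed), n₀ᵢ = cᵢ+dᵢ (unexposed), nᵢ = n₁ᵢ+n₀ᵢ.
Stratum 1 (2010–2014): n₁ = 260, n₀ = 102, n = 362; a·n₀/n = 22·102/362 = 6.1989; c·n₁/n = 31·260/362 = 22.2652
Stratum 2 (2015–2019): n₁ = 326, n₀ = 157, n = 483; a·n₀/n = 21·157/483 = 6.8261; c·n₁/n = 31·326/483 = 20.9234
RR_MH = (6.1989 + 6.8261) / (22.2652 + 20.9234) = 13.0250 / 43.1886 = 0.30158

0.302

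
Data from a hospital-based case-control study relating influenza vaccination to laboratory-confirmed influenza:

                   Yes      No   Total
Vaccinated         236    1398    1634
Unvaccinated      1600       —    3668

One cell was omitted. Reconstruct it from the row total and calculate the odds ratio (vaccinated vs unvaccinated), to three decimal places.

The missing cell is in the unexposed row: 3668 − 1600 = 2068.
So a = 236, b = 1398, c = 1600, d = 2068.
OR = (a·d)/(b·c) = (236 × 2068) / (1398 × 1600) = 488048 / 2236800 = 0.21819

0.218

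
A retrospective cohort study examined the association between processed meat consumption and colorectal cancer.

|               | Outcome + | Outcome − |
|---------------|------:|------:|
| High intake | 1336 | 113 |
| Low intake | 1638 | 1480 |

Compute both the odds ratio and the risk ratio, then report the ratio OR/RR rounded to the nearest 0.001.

Cells: a = 1336, b = 113, c = 1638, d = 1480.
OR = (1336·1480)/(113·1638) = 1977280/185094 = 10.68257
Risk in exposed = 1336/1449 = 0.92202; risk in unexposed = 1638/3118 = 0.52534; RR = 1.75509
OR/RR = 10.68257 / 1.75509 = 6.08661
The outcome is not rare, so the OR lies further from 1 than the RR.

6.087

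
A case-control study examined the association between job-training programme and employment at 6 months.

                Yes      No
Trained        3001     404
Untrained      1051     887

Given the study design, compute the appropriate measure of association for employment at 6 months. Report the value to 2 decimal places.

Cells: a = 3001, b = 404, c = 1051, d = 887.
This is a case-control study: participants were sampled on outcome status, so risks in the source population cannot be estimated directly — relative risk is not valid here. The odds ratio is the appropriate measure.
OR = (a·d)/(b·c) = (3001 × 887) / (404 × 1051) = 2661887 / 424604 = 6.26910

6.27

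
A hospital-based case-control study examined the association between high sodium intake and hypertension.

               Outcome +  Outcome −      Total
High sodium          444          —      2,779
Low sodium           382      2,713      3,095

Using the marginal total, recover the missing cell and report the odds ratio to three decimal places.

The missing cell is in the exposed row: 2779 − 444 = 2335.
So a = 444, b = 2335, c = 382, d = 2713.
OR = (a·d)/(b·c) = (444 × 2713) / (2335 × 382) = 1204572 / 891970 = 1.35046

1.350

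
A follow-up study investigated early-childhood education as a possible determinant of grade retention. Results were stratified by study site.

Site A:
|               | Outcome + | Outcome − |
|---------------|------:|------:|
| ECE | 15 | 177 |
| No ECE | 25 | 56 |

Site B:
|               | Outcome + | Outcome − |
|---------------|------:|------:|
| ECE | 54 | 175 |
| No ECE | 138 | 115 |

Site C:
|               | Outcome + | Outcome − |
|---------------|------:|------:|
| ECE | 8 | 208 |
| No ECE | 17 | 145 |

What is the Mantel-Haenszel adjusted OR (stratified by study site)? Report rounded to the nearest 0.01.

OR_MH = Σ(aᵢdᵢ/nᵢ) / Σ(bᵢcᵢ/nᵢ), where nᵢ is the stratum total.
Stratum 1 (Site A): n = 273; a·d/n = 15·56/273 = 3.0769; b·c/n = 177·25/273 = 16.2088
Stratum 2 (Site B): n = 482; a·d/n = 54·115/482 = 12.8838; b·c/n = 175·138/482 = 50.1037
Stratum 3 (Site C): n = 378; a·d/n = 8·145/378 = 3.0688; b·c/n = 208·17/378 = 9.3545
OR_MH = (3.0769 + 12.8838 + 3.0688) / (16.2088 + 50.1037 + 9.3545) = 19.0295 / 75.6670 = 0.25149

0.25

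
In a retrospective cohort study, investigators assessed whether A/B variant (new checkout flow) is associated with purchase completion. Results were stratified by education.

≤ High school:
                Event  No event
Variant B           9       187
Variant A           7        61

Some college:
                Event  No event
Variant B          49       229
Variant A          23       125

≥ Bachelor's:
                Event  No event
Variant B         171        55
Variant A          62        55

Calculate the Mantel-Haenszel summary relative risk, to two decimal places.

1.27

RR_MH = Σ(aᵢ·n₀ᵢ/nᵢ) / Σ(cᵢ·n₁ᵢ/nᵢ), with n₁ᵢ = aᵢ+bᵢ (exposed), n₀ᵢ = cᵢ+dᵢ (unexposed), nᵢ = n₁ᵢ+n₀ᵢ.
Stratum 1 (≤ High school): n₁ = 196, n₀ = 68, n = 264; a·n₀/n = 9·68/264 = 2.3182; c·n₁/n = 7·196/264 = 5.1970
Stratum 2 (Some college): n₁ = 278, n₀ = 148, n = 426; a·n₀/n = 49·148/426 = 17.0235; c·n₁/n = 23·278/426 = 15.0094
Stratum 3 (≥ Bachelor's): n₁ = 226, n₀ = 117, n = 343; a·n₀/n = 171·117/343 = 58.3294; c·n₁/n = 62·226/343 = 40.8513
RR_MH = (2.3182 + 17.0235 + 58.3294) / (5.1970 + 15.0094 + 40.8513) = 77.6711 / 61.0577 = 1.27209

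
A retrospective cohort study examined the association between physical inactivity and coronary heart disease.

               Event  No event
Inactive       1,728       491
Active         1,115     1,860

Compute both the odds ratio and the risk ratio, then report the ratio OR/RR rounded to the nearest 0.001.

2.826

Cells: a = 1728, b = 491, c = 1115, d = 1860.
OR = (1728·1860)/(491·1115) = 3214080/547465 = 5.87084
Risk in exposed = 1728/2219 = 0.77873; risk in unexposed = 1115/2975 = 0.37479; RR = 2.07778
OR/RR = 5.87084 / 2.07778 = 2.82554
The outcome is not rare, so the OR lies further from 1 than the RR.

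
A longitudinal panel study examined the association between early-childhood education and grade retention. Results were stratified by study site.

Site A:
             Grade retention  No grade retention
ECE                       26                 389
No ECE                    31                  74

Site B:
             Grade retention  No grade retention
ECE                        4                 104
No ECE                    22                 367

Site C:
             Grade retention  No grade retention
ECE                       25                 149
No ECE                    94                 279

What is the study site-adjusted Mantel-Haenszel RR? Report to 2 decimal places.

0.43

RR_MH = Σ(aᵢ·n₀ᵢ/nᵢ) / Σ(cᵢ·n₁ᵢ/nᵢ), with n₁ᵢ = aᵢ+bᵢ (exposed), n₀ᵢ = cᵢ+dᵢ (unexposed), nᵢ = n₁ᵢ+n₀ᵢ.
Stratum 1 (Site A): n₁ = 415, n₀ = 105, n = 520; a·n₀/n = 26·105/520 = 5.2500; c·n₁/n = 31·415/520 = 24.7404
Stratum 2 (Site B): n₁ = 108, n₀ = 389, n = 497; a·n₀/n = 4·389/497 = 3.1308; c·n₁/n = 22·108/497 = 4.7807
Stratum 3 (Site C): n₁ = 174, n₀ = 373, n = 547; a·n₀/n = 25·373/547 = 17.0475; c·n₁/n = 94·174/547 = 29.9013
RR_MH = (5.2500 + 3.1308 + 17.0475) / (24.7404 + 4.7807 + 29.9013) = 25.4283 / 59.4223 = 0.42793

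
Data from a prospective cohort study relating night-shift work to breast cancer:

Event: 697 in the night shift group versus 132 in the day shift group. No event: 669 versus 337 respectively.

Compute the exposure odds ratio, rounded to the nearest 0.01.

2.66

From the description: a = 697, b = 669, c = 132, d = 337.
OR = (a·d)/(b·c) = (697 × 337) / (669 × 132) = 234889 / 88308 = 2.65988
The odds of breast cancer are about 2.66 times as high in the night shift group.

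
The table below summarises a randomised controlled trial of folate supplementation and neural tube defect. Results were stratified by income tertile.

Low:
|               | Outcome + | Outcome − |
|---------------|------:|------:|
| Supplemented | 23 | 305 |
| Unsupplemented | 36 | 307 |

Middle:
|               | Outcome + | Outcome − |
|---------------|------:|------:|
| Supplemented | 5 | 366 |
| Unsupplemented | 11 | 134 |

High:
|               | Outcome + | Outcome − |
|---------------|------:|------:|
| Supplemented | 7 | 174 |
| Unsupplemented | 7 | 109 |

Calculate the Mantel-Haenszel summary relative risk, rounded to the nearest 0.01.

RR_MH = Σ(aᵢ·n₀ᵢ/nᵢ) / Σ(cᵢ·n₁ᵢ/nᵢ), with n₁ᵢ = aᵢ+bᵢ (exposed), n₀ᵢ = cᵢ+dᵢ (unexposed), nᵢ = n₁ᵢ+n₀ᵢ.
Stratum 1 (Low): n₁ = 328, n₀ = 343, n = 671; a·n₀/n = 23·343/671 = 11.7571; c·n₁/n = 36·328/671 = 17.5976
Stratum 2 (Middle): n₁ = 371, n₀ = 145, n = 516; a·n₀/n = 5·145/516 = 1.4050; c·n₁/n = 11·371/516 = 7.9089
Stratum 3 (High): n₁ = 181, n₀ = 116, n = 297; a·n₀/n = 7·116/297 = 2.7340; c·n₁/n = 7·181/297 = 4.2660
RR_MH = (11.7571 + 1.4050 + 2.7340) / (17.5976 + 7.9089 + 4.2660) = 15.8961 / 29.7725 = 0.53392

0.53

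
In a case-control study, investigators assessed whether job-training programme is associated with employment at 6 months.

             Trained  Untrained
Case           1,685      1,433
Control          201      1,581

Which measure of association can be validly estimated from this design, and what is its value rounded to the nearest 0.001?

Reading the table with exposure as columns: a = 1685 (Trained, case), b = 201 (Trained, non-case), c = 1433 (Untrained, case), d = 1581.
This is a case-control study: participants were sampled on outcome status, so risks in the source population cannot be estimated directly — relative risk is not valid here. The odds ratio is the appropriate measure.
OR = (a·d)/(b·c) = (1685 × 1581) / (201 × 1433) = 2663985 / 288033 = 9.24889

9.249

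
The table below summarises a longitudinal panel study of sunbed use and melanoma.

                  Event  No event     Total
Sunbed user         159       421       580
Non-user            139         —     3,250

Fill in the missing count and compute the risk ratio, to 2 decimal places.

The missing cell is in the unexposed row: 3250 − 139 = 3111.
So a = 159, b = 421, c = 139, d = 3111.
RR = [a/(a+b)] / [c/(c+d)] = (159/580) / (139/3250) = 0.27414/0.04277 = 6.40970

6.41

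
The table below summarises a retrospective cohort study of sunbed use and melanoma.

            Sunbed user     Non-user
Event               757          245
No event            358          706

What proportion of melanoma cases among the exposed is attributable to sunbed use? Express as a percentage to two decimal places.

62.05

Reading the table with exposure as columns: a = 757 (Sunbed user, case), b = 358 (Sunbed user, non-case), c = 245 (Non-user, case), d = 706.
Risk in exposed = 757/1115 = 0.67892; risk in unexposed = 245/951 = 0.25762.
RR = 0.67892/0.25762 = 2.63533
AR% = (RR − 1)/RR × 100 = (2.63533 − 1)/2.63533 × 100 = 62.0541%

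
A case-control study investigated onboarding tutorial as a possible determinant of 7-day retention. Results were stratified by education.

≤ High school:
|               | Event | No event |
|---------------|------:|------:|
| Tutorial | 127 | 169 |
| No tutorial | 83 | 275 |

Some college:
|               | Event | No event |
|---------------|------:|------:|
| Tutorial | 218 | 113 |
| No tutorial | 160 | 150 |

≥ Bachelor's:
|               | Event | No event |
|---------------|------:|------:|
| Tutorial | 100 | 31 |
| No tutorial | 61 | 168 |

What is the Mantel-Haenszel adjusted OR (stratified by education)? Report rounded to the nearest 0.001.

2.752

OR_MH = Σ(aᵢdᵢ/nᵢ) / Σ(bᵢcᵢ/nᵢ), where nᵢ is the stratum total.
Stratum 1 (≤ High school): n = 654; a·d/n = 127·275/654 = 53.4021; b·c/n = 169·83/654 = 21.4480
Stratum 2 (Some college): n = 641; a·d/n = 218·150/641 = 51.0140; b·c/n = 113·160/641 = 28.2059
Stratum 3 (≥ Bachelor's): n = 360; a·d/n = 100·168/360 = 46.6667; b·c/n = 31·61/360 = 5.2528
OR_MH = (53.4021 + 51.0140 + 46.6667) / (21.4480 + 28.2059 + 5.2528) = 151.0828 / 54.9067 = 2.75163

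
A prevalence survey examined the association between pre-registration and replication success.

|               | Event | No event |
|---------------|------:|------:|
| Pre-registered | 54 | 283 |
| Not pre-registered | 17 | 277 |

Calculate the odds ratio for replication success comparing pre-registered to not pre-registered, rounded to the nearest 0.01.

Cells: a = 54, b = 283, c = 17, d = 277.
OR = (a·d)/(b·c) = (54 × 277) / (283 × 17) = 14958 / 4811 = 3.10912
The odds of replication success are about 3.11 times as high in the pre-registered group.

3.11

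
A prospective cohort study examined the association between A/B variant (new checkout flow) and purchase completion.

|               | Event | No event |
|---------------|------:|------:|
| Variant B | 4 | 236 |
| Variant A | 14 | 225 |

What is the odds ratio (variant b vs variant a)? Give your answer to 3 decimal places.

Cells: a = 4, b = 236, c = 14, d = 225.
OR = (a·d)/(b·c) = (4 × 225) / (236 × 14) = 900 / 3304 = 0.27240
Exposure is associated with lower odds of purchase completion (OR = 0.27 < 1).

0.272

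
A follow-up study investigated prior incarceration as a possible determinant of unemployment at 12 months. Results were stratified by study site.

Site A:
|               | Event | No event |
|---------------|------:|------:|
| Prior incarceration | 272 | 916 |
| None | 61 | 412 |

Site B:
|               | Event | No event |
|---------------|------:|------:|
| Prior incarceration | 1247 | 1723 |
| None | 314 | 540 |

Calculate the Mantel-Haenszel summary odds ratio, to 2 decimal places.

OR_MH = Σ(aᵢdᵢ/nᵢ) / Σ(bᵢcᵢ/nᵢ), where nᵢ is the stratum total.
Stratum 1 (Site A): n = 1661; a·d/n = 272·412/1661 = 67.4678; b·c/n = 916·61/1661 = 33.6400
Stratum 2 (Site B): n = 3824; a·d/n = 1247·540/3824 = 176.0931; b·c/n = 1723·314/3824 = 141.4806
OR_MH = (67.4678 + 176.0931) / (33.6400 + 141.4806) = 243.5609 / 175.1206 = 1.39082

1.39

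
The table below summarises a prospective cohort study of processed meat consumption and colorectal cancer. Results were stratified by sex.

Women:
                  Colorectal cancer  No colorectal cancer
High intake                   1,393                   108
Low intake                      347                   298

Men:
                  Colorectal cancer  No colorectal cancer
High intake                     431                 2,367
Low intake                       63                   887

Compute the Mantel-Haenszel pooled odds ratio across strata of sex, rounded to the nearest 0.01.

5.16

OR_MH = Σ(aᵢdᵢ/nᵢ) / Σ(bᵢcᵢ/nᵢ), where nᵢ is the stratum total.
Stratum 1 (Women): n = 2146; a·d/n = 1393·298/2146 = 193.4362; b·c/n = 108·347/2146 = 17.4632
Stratum 2 (Men): n = 3748; a·d/n = 431·887/3748 = 102.0003; b·c/n = 2367·63/3748 = 39.7868
OR_MH = (193.4362 + 102.0003) / (17.4632 + 39.7868) = 295.4364 / 57.2500 = 5.16046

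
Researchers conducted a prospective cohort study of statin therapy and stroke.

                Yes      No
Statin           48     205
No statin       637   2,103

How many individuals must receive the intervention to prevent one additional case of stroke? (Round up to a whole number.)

Risk in treated group = 48/253 = 0.18972; risk in control = 637/2740 = 0.23248.
Absolute risk reduction = 0.23248 − 0.18972 = 0.04276
NNT = 1 / ARR = 1 / 0.04276 = 23.387 → round up → 24

24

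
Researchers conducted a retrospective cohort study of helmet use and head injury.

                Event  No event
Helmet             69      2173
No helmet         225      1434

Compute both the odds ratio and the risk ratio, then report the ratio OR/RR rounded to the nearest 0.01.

Cells: a = 69, b = 2173, c = 225, d = 1434.
OR = (69·1434)/(2173·225) = 98946/488925 = 0.20237
Risk in exposed = 69/2242 = 0.03078; risk in unexposed = 225/1659 = 0.13562; RR = 0.22692
OR/RR = 0.20237 / 0.22692 = 0.89182
The outcome is not rare, so the OR lies further from 1 than the RR.

0.89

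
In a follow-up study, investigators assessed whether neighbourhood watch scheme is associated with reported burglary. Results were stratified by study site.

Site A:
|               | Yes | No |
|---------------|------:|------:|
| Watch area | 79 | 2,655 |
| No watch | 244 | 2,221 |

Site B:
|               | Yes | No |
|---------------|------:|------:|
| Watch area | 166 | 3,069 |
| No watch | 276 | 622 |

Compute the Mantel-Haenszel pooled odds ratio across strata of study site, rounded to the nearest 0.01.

0.18

OR_MH = Σ(aᵢdᵢ/nᵢ) / Σ(bᵢcᵢ/nᵢ), where nᵢ is the stratum total.
Stratum 1 (Site A): n = 5199; a·d/n = 79·2221/5199 = 33.7486; b·c/n = 2655·244/5199 = 124.6047
Stratum 2 (Site B): n = 4133; a·d/n = 166·622/4133 = 24.9823; b·c/n = 3069·276/4133 = 204.9465
OR_MH = (33.7486 + 24.9823) / (124.6047 + 204.9465) = 58.7309 / 329.5513 = 0.17821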